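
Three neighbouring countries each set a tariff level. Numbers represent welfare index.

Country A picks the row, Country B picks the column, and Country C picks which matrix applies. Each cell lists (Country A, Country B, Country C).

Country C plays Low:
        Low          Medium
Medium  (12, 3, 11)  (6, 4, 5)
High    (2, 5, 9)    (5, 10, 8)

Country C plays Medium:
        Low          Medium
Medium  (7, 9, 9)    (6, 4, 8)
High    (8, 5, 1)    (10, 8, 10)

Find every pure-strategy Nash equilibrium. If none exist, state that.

(High, Medium, Medium)

(Medium, Low, Low): Country B can switch to Medium (3 → 4). Not NE.
(Medium, Low, Medium): Country A can switch to High (7 → 8). Not NE.
(Medium, Medium, Low): Country C can switch to Medium (5 → 8). Not NE.
(Medium, Medium, Medium): Country A can switch to High (6 → 10). Not NE.
(High, Low, Low): Country A can switch to Medium (2 → 12). Not NE.
(High, Low, Medium): Country B can switch to Medium (5 → 8). Not NE.
(High, Medium, Low): Country A can switch to Medium (5 → 6). Not NE.
(High, Medium, Medium): Country A gets 10, best alternative 6; Country B gets 8, best alternative 5; Country C gets 10, best alternative 8. No profitable deviation — NE.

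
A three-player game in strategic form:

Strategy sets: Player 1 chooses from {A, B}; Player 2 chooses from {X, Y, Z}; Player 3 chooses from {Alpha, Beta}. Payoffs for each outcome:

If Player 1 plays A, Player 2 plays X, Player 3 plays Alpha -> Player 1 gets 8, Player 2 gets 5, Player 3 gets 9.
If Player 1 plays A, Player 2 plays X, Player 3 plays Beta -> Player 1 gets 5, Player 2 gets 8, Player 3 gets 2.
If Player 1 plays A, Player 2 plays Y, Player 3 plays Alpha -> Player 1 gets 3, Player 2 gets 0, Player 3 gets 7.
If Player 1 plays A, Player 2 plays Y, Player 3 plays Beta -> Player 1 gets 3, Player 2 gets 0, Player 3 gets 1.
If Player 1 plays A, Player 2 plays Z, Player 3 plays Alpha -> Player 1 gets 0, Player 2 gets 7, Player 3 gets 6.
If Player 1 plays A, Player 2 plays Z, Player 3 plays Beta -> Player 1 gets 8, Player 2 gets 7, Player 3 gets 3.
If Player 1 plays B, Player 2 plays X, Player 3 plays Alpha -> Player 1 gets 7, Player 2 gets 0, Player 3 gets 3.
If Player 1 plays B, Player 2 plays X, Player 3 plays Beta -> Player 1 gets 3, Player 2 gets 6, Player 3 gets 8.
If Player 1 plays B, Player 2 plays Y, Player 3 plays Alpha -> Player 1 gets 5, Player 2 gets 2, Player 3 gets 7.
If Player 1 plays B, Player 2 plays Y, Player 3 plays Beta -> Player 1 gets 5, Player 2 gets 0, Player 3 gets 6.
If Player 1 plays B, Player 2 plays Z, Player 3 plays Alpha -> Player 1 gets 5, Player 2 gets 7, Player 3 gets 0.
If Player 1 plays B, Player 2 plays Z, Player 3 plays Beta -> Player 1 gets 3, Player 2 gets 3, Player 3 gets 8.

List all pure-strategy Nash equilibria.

(A, X, Alpha): Player 2 can switch to Z (5 → 7). Not NE.
(A, X, Beta): Player 3 can switch to Alpha (2 → 9). Not NE.
(A, Y, Alpha): Player 1 can switch to B (3 → 5). Not NE.
(A, Y, Beta): Player 1 can switch to B (3 → 5). Not NE.
(A, Z, Alpha): Player 1 can switch to B (0 → 5). Not NE.
(A, Z, Beta): Player 2 can switch to X (7 → 8). Not NE.
(B, X, Alpha): Player 1 can switch to A (7 → 8). Not NE.
(B, X, Beta): Player 1 can switch to A (3 → 5). Not NE.
(The remaining 4 profiles each have a profitable deviation by the same check.)

No pure-strategy Nash equilibrium.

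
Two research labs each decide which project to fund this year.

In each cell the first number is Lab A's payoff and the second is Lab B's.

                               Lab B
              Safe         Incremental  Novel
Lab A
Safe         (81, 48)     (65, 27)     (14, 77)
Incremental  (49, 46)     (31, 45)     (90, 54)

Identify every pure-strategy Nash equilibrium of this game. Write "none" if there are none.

The unique pure-strategy Nash equilibrium is (Incremental, Novel).

(Safe, Safe): Lab B can switch to Novel (48 → 77). Not NE.
(Safe, Incremental): Lab B can switch to Safe (27 → 48). Not NE.
(Safe, Novel): Lab A can switch to Incremental (14 → 90). Not NE.
(Incremental, Safe): Lab A can switch to Safe (49 → 81). Not NE.
(Incremental, Incremental): Lab A can switch to Safe (31 → 65). Not NE.
(Incremental, Novel): Lab A gets 90, best alternative 14; Lab B gets 54, best alternative 46. No profitable deviation — NE.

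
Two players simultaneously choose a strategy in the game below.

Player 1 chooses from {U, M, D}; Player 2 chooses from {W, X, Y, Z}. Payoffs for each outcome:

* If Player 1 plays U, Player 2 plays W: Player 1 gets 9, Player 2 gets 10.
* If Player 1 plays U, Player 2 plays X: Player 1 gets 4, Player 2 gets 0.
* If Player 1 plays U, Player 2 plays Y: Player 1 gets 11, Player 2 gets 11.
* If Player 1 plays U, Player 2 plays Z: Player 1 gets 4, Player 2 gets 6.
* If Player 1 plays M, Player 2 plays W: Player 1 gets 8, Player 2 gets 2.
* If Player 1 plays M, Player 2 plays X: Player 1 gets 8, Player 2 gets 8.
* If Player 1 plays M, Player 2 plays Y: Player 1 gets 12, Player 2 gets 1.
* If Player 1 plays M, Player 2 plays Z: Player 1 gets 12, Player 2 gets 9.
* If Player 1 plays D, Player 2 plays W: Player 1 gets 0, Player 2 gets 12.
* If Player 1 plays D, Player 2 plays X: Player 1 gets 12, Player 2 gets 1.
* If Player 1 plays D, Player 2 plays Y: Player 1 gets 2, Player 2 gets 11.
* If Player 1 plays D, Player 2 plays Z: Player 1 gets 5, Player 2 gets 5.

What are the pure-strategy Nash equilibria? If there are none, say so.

The unique pure-strategy Nash equilibrium is (M, Z).

Player 1 against W: payoffs 9, 8, 0 → best response U.
Player 1 against X: payoffs 4, 8, 12 → best response D.
Player 1 against Y: payoffs 11, 12, 2 → best response M.
Player 1 against Z: payoffs 4, 12, 5 → best response M.
Player 2 against U: payoffs 10, 0, 11, 6 → best response Y.
Player 2 against M: payoffs 2, 8, 1, 9 → best response Z.
Player 2 against D: payoffs 12, 1, 11, 5 → best response W.
Mutual best responses: (M, Z).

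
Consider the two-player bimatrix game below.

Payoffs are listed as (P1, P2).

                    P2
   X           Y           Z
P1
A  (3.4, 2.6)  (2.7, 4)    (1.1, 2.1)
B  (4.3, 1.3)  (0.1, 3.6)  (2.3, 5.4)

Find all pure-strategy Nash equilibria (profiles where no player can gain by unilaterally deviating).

For each player, find the best response to each opponent profile; mutual best responses are the pure NE.
P1 against X: payoffs 3.4, 4.3 → best response B.
P1 against Y: payoffs 2.7, 0.1 → best response A.
P1 against Z: payoffs 1.1, 2.3 → best response B.
P2 against A: payoffs 2.6, 4, 2.1 → best response Y.
P2 against B: payoffs 1.3, 3.6, 5.4 → best response Z.
Mutual best responses: (A, Y); (B, Z).

Pure-strategy Nash equilibria: (A, Y); (B, Z)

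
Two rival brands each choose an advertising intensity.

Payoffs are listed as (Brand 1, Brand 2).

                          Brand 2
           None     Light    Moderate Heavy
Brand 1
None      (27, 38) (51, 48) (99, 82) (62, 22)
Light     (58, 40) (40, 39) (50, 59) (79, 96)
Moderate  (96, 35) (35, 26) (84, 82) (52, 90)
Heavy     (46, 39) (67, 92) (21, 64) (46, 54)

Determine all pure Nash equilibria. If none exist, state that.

(None, Moderate), (Light, Heavy), (Heavy, Light)

(None, None): Brand 1 can switch to Light (27 → 58). Not NE.
(None, Light): Brand 1 can switch to Heavy (51 → 67). Not NE.
(None, Moderate): Brand 1 gets 99, best alternative 84; Brand 2 gets 82, best alternative 48. No profitable deviation — NE.
(None, Heavy): Brand 1 can switch to Light (62 → 79). Not NE.
(Light, None): Brand 1 can switch to Moderate (58 → 96). Not NE.
(Light, Light): Brand 1 can switch to None (40 → 51). Not NE.
(Light, Moderate): Brand 1 can switch to None (50 → 99). Not NE.
(Light, Heavy): Brand 1 gets 79, best alternative 62; Brand 2 gets 96, best alternative 59. No profitable deviation — NE.
(Moderate, None): Brand 2 can switch to Moderate (35 → 82). Not NE.
(Moderate, Light): Brand 1 can switch to None (35 → 51). Not NE.
(Heavy, Light): Brand 1 gets 67, best alternative 51; Brand 2 gets 92, best alternative 64. No profitable deviation — NE.
(The remaining 5 profiles each have a profitable deviation by the same check.)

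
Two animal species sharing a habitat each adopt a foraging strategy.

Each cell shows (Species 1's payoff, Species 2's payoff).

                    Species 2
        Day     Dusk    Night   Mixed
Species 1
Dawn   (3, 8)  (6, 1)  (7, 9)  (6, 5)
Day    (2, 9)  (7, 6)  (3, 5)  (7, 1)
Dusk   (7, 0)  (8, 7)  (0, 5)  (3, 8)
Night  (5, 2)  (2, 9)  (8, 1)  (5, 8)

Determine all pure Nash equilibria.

Species 1 against Day: payoffs 3, 2, 7, 5 → best response Dusk.
Species 1 against Dusk: payoffs 6, 7, 8, 2 → best response Dusk.
Species 1 against Night: payoffs 7, 3, 0, 8 → best response Night.
Species 1 against Mixed: payoffs 6, 7, 3, 5 → best response Day.
Species 2 against Dawn: payoffs 8, 1, 9, 5 → best response Night.
Species 2 against Day: payoffs 9, 6, 5, 1 → best response Day.
Species 2 against Dusk: payoffs 0, 7, 5, 8 → best response Mixed.
Species 2 against Night: payoffs 2, 9, 1, 8 → best response Dusk.
No profile is a mutual best response for all players.

This game has no pure Nash equilibrium.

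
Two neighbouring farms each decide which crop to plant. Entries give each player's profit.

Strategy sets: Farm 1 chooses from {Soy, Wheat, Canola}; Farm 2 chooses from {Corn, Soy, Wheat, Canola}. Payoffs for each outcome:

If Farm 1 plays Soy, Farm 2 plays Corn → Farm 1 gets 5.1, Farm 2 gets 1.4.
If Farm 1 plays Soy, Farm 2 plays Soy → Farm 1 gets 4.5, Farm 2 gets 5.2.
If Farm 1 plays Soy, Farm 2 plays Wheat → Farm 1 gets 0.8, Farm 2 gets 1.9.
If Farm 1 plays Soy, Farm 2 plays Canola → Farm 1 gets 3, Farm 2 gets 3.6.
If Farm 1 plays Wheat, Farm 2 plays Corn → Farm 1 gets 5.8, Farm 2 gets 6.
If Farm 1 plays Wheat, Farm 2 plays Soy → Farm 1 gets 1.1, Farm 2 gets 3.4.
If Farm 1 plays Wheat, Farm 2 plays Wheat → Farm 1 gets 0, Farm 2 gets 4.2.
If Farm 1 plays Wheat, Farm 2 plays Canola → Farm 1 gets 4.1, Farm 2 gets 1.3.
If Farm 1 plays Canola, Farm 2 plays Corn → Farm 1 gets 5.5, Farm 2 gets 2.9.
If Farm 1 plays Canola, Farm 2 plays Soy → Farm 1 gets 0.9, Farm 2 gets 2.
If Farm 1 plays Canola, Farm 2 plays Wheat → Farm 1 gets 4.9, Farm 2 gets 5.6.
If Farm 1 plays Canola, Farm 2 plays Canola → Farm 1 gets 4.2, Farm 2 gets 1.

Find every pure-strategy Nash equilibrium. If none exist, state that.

Pure-strategy Nash equilibria: (Soy, Soy) and (Wheat, Corn) and (Canola, Wheat)

Farm 1 against Corn: payoffs 5.1, 5.8, 5.5 → best response Wheat.
Farm 1 against Soy: payoffs 4.5, 1.1, 0.9 → best response Soy.
Farm 1 against Wheat: payoffs 0.8, 0, 4.9 → best response Canola.
Farm 1 against Canola: payoffs 3, 4.1, 4.2 → best response Canola.
Farm 2 against Soy: payoffs 1.4, 5.2, 1.9, 3.6 → best response Soy.
Farm 2 against Wheat: payoffs 6, 3.4, 4.2, 1.3 → best response Corn.
Farm 2 against Canola: payoffs 2.9, 2, 5.6, 1 → best response Wheat.
Mutual best responses: (Soy, Soy); (Wheat, Corn); (Canola, Wheat).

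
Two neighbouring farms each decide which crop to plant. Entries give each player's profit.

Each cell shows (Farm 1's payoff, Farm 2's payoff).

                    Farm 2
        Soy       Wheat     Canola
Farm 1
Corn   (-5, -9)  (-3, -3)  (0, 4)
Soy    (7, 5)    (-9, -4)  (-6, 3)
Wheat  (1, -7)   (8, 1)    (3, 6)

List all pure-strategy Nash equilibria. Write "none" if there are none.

Farm 1 against Soy: payoffs -5, 7, 1 → best response Soy.
Farm 1 against Wheat: payoffs -3, -9, 8 → best response Wheat.
Farm 1 against Canola: payoffs 0, -6, 3 → best response Wheat.
Farm 2 against Corn: payoffs -9, -3, 4 → best response Canola.
Farm 2 against Soy: payoffs 5, -4, 3 → best response Soy.
Farm 2 against Wheat: payoffs -7, 1, 6 → best response Canola.
Mutual best responses: (Soy, Soy); (Wheat, Canola).

(Soy, Soy), (Wheat, Canola)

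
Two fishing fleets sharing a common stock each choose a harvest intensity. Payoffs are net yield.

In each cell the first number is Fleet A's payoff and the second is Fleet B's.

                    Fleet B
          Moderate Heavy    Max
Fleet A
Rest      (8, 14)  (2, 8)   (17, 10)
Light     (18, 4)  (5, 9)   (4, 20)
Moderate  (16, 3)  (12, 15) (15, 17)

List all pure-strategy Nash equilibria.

none

(Rest, Moderate): Fleet A can switch to Light (8 → 18). Not NE.
(Rest, Heavy): Fleet A can switch to Light (2 → 5). Not NE.
(Rest, Max): Fleet B can switch to Moderate (10 → 14). Not NE.
(Light, Moderate): Fleet B can switch to Heavy (4 → 9). Not NE.
(Light, Heavy): Fleet A can switch to Moderate (5 → 12). Not NE.
(Light, Max): Fleet A can switch to Rest (4 → 17). Not NE.
(The remaining 3 profiles each have a profitable deviation by the same check.)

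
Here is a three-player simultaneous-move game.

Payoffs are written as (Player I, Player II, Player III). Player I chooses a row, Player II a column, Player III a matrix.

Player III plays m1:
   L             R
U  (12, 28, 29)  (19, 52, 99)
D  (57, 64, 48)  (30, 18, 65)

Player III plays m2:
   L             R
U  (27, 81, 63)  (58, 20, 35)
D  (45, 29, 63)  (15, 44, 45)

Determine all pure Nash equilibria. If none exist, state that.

There is no pure-strategy Nash equilibrium.

For each strategy profile, look for a profitable unilateral deviation.
(U, L, m1): Player I can switch to D (12 → 57). Not NE.
(U, L, m2): Player I can switch to D (27 → 45). Not NE.
(U, R, m1): Player I can switch to D (19 → 30). Not NE.
(U, R, m2): Player II can switch to L (20 → 81). Not NE.
(D, L, m1): Player III can switch to m2 (48 → 63). Not NE.
(D, L, m2): Player II can switch to R (29 → 44). Not NE.
(D, R, m1): Player II can switch to L (18 → 64). Not NE.
(D, R, m2): Player I can switch to U (15 → 58). Not NE.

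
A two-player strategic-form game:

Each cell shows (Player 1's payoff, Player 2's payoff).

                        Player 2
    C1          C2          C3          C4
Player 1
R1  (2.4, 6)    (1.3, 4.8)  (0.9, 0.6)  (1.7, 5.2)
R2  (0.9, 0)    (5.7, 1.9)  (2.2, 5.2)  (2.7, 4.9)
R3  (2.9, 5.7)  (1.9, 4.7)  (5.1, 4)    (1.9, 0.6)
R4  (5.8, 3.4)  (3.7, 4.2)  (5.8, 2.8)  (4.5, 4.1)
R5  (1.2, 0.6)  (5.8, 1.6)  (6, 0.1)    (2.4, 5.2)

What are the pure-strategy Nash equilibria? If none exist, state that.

none

Player 1 against C1: payoffs 2.4, 0.9, 2.9, 5.8, 1.2 → best response R4.
Player 1 against C2: payoffs 1.3, 5.7, 1.9, 3.7, 5.8 → best response R5.
Player 1 against C3: payoffs 0.9, 2.2, 5.1, 5.8, 6 → best response R5.
Player 1 against C4: payoffs 1.7, 2.7, 1.9, 4.5, 2.4 → best response R4.
Player 2 against R1: payoffs 6, 4.8, 0.6, 5.2 → best response C1.
Player 2 against R2: payoffs 0, 1.9, 5.2, 4.9 → best response C3.
Player 2 against R3: payoffs 5.7, 4.7, 4, 0.6 → best response C1.
Player 2 against R4: payoffs 3.4, 4.2, 2.8, 4.1 → best response C2.
Player 2 against R5: payoffs 0.6, 1.6, 0.1, 5.2 → best response C4.
No profile is a mutual best response for all players.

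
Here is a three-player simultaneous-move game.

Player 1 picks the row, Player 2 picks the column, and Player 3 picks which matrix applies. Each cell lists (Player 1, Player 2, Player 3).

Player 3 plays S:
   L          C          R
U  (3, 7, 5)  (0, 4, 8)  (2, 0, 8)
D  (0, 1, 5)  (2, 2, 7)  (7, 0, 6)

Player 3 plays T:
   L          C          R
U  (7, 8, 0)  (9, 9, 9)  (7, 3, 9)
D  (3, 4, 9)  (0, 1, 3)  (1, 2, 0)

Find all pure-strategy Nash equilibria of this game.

Mark each player's best response to every combination of opponents' strategies; a profile where every player is best-responding is a pure Nash equilibrium.
Player 1 against (L, S): payoffs 3, 0 → best response U.
Player 1 against (L, T): payoffs 7, 3 → best response U.
Player 1 against (C, S): payoffs 0, 2 → best response D.
Player 1 against (C, T): payoffs 9, 0 → best response U.
Player 1 against (R, S): payoffs 2, 7 → best response D.
Player 1 against (R, T): payoffs 7, 1 → best response U.
Player 2 against (U, S): payoffs 7, 4, 0 → best response L.
Player 2 against (U, T): payoffs 8, 9, 3 → best response C.
Player 2 against (D, S): payoffs 1, 2, 0 → best response C.
Player 2 against (D, T): payoffs 4, 1, 2 → best response L.
Player 3 against (U, L): payoffs 5, 0 → best response S.
Player 3 against (U, C): payoffs 8, 9 → best response T.
Player 3 against (U, R): payoffs 8, 9 → best response T.
Player 3 against (D, L): payoffs 5, 9 → best response T.
Player 3 against (D, C): payoffs 7, 3 → best response S.
Player 3 against (D, R): payoffs 6, 0 → best response S.
Mutual best responses: (U, L, S); (U, C, T); (D, C, S).

(U, L, S), (U, C, T), (D, C, S)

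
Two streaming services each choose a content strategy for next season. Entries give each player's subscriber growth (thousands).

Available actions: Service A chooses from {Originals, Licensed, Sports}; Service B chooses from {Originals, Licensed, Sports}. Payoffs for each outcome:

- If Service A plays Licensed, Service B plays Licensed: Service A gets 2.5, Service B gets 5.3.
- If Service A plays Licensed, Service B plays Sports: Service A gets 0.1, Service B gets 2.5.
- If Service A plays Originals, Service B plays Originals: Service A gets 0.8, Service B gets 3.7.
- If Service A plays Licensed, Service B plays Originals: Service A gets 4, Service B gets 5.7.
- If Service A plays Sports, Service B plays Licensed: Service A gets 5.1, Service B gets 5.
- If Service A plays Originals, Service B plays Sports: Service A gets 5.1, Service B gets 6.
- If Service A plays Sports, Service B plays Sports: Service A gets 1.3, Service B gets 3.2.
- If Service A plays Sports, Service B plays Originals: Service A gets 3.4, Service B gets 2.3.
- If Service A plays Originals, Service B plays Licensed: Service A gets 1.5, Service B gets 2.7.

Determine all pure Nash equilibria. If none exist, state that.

(Originals, Sports); (Licensed, Originals); (Sports, Licensed)

For each player, find the best response to each opponent profile; mutual best responses are the pure NE.
Service A against Originals: payoffs 0.8, 4, 3.4 → best response Licensed.
Service A against Licensed: payoffs 1.5, 2.5, 5.1 → best response Sports.
Service A against Sports: payoffs 5.1, 0.1, 1.3 → best response Originals.
Service B against Originals: payoffs 3.7, 2.7, 6 → best response Sports.
Service B against Licensed: payoffs 5.7, 5.3, 2.5 → best response Originals.
Service B against Sports: payoffs 2.3, 5, 3.2 → best response Licensed.
Mutual best responses: (Originals, Sports); (Licensed, Originals); (Sports, Licensed).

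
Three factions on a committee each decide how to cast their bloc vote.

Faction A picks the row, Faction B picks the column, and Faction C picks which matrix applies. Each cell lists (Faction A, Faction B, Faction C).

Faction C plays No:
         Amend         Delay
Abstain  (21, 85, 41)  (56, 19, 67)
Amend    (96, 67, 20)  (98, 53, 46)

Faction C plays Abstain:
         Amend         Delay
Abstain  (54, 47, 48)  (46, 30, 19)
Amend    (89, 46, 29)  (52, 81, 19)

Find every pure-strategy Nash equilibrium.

Faction A against (Amend, No): payoffs 21, 96 → best response Amend.
Faction A against (Amend, Abstain): payoffs 54, 89 → best response Amend.
Faction A against (Delay, No): payoffs 56, 98 → best response Amend.
Faction A against (Delay, Abstain): payoffs 46, 52 → best response Amend.
Faction B against (Abstain, No): payoffs 85, 19 → best response Amend.
Faction B against (Abstain, Abstain): payoffs 47, 30 → best response Amend.
Faction B against (Amend, No): payoffs 67, 53 → best response Amend.
Faction B against (Amend, Abstain): payoffs 46, 81 → best response Delay.
Faction C against (Abstain, Amend): payoffs 41, 48 → best response Abstain.
Faction C against (Abstain, Delay): payoffs 67, 19 → best response No.
Faction C against (Amend, Amend): payoffs 20, 29 → best response Abstain.
Faction C against (Amend, Delay): payoffs 46, 19 → best response No.
No profile is a mutual best response for all players.

none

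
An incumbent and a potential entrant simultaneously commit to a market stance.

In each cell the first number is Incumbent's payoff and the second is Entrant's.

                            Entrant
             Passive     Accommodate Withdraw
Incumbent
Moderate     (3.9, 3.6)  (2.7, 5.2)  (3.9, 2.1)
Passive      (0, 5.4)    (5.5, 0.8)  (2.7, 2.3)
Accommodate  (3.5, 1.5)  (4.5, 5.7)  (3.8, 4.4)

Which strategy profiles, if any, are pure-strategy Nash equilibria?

Incumbent against Passive: payoffs 3.9, 0, 3.5 → best response Moderate.
Incumbent against Accommodate: payoffs 2.7, 5.5, 4.5 → best response Passive.
Incumbent against Withdraw: payoffs 3.9, 2.7, 3.8 → best response Moderate.
Entrant against Moderate: payoffs 3.6, 5.2, 2.1 → best response Accommodate.
Entrant against Passive: payoffs 5.4, 0.8, 2.3 → best response Passive.
Entrant against Accommodate: payoffs 1.5, 5.7, 4.4 → best response Accommodate.
No profile is a mutual best response for all players.

This game has no pure Nash equilibrium.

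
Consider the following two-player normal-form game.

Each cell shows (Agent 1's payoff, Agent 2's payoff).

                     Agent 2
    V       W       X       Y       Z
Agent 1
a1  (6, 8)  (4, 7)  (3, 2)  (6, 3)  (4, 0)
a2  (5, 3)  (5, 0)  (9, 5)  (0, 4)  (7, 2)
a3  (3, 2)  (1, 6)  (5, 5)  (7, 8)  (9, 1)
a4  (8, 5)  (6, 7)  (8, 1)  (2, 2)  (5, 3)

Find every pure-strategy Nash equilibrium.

The pure Nash equilibria are (a2, X); (a3, Y); (a4, W).

For each player, find the best response to each opponent profile; mutual best responses are the pure NE.
Agent 1 against V: payoffs 6, 5, 3, 8 → best response a4.
Agent 1 against W: payoffs 4, 5, 1, 6 → best response a4.
Agent 1 against X: payoffs 3, 9, 5, 8 → best response a2.
Agent 1 against Y: payoffs 6, 0, 7, 2 → best response a3.
Agent 1 against Z: payoffs 4, 7, 9, 5 → best response a3.
Agent 2 against a1: payoffs 8, 7, 2, 3, 0 → best response V.
Agent 2 against a2: payoffs 3, 0, 5, 4, 2 → best response X.
Agent 2 against a3: payoffs 2, 6, 5, 8, 1 → best response Y.
Agent 2 against a4: payoffs 5, 7, 1, 2, 3 → best response W.
Mutual best responses: (a2, X); (a3, Y); (a4, W).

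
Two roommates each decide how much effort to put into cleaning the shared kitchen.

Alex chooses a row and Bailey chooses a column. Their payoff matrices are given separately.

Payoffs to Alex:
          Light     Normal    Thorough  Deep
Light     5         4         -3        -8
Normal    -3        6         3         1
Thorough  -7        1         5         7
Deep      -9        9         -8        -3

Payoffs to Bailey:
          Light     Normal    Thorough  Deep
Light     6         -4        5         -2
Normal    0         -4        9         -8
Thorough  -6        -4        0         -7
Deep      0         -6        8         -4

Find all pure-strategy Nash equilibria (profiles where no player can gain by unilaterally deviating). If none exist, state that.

(Light, Light): Alex gets 5, best alternative -3; Bailey gets 6, best alternative 5. No profitable deviation — NE.
(Light, Normal): Alex can switch to Normal (4 → 6). Not NE.
(Light, Thorough): Alex can switch to Normal (-3 → 3). Not NE.
(Light, Deep): Alex can switch to Normal (-8 → 1). Not NE.
(Normal, Light): Alex can switch to Light (-3 → 5). Not NE.
(Normal, Normal): Alex can switch to Deep (6 → 9). Not NE.
(Normal, Thorough): Alex can switch to Thorough (3 → 5). Not NE.
(Normal, Deep): Alex can switch to Thorough (1 → 7). Not NE.
(Thorough, Light): Alex can switch to Light (-7 → 5). Not NE.
(Thorough, Normal): Alex can switch to Light (1 → 4). Not NE.
(Thorough, Thorough): Alex gets 5, best alternative 3; Bailey gets 0, best alternative -4. No profitable deviation — NE.
(Thorough, Deep): Bailey can switch to Light (-7 → -6). Not NE.
(The remaining 4 profiles each have a profitable deviation by the same check.)

Pure-strategy Nash equilibria: (Light, Light); (Thorough, Thorough)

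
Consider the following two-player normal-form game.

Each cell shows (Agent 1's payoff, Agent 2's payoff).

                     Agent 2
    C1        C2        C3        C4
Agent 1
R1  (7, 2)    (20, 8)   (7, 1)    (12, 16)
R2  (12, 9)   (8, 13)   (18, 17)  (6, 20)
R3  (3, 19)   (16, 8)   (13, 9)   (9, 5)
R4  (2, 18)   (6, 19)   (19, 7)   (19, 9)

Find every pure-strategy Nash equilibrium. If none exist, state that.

There is no pure-strategy Nash equilibrium.

Agent 1 against C1: payoffs 7, 12, 3, 2 → best response R2.
Agent 1 against C2: payoffs 20, 8, 16, 6 → best response R1.
Agent 1 against C3: payoffs 7, 18, 13, 19 → best response R4.
Agent 1 against C4: payoffs 12, 6, 9, 19 → best response R4.
Agent 2 against R1: payoffs 2, 8, 1, 16 → best response C4.
Agent 2 against R2: payoffs 9, 13, 17, 20 → best response C4.
Agent 2 against R3: payoffs 19, 8, 9, 5 → best response C1.
Agent 2 against R4: payoffs 18, 19, 7, 9 → best response C2.
No profile is a mutual best response for all players.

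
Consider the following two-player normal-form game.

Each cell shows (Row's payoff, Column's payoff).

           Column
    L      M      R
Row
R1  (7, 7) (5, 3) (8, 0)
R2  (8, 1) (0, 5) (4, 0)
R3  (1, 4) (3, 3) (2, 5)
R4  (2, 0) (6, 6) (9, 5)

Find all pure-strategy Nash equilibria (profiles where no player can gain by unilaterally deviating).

For each strategy profile, look for a profitable unilateral deviation.
(R1, L): Row can switch to R2 (7 → 8). Not NE.
(R1, M): Row can switch to R4 (5 → 6). Not NE.
(R1, R): Row can switch to R4 (8 → 9). Not NE.
(R2, L): Column can switch to M (1 → 5). Not NE.
(R2, M): Row can switch to R1 (0 → 5). Not NE.
(R2, R): Row can switch to R1 (4 → 8). Not NE.
(R3, L): Row can switch to R1 (1 → 7). Not NE.
(R3, M): Row can switch to R1 (3 → 5). Not NE.
(R3, R): Row can switch to R1 (2 → 8). Not NE.
(R4, L): Row can switch to R1 (2 → 7). Not NE.
(R4, M): Row gets 6, best alternative 5; Column gets 6, best alternative 5. No profitable deviation — NE.
(The remaining 1 profile has a profitable deviation by the same check.)

(R4, M)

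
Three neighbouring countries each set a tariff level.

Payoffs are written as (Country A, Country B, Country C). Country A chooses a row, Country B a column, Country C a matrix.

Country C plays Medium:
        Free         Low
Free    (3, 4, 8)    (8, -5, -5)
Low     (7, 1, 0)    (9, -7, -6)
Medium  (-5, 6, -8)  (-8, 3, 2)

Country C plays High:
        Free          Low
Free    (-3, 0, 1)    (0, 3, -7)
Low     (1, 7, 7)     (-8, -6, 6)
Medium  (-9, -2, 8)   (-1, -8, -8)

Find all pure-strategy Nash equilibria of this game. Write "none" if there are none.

Country A against (Free, Medium): payoffs 3, 7, -5 → best response Low.
Country A against (Free, High): payoffs -3, 1, -9 → best response Low.
Country A against (Low, Medium): payoffs 8, 9, -8 → best response Low.
Country A against (Low, High): payoffs 0, -8, -1 → best response Free.
Country B against (Free, Medium): payoffs 4, -5 → best response Free.
Country B against (Free, High): payoffs 0, 3 → best response Low.
Country B against (Low, Medium): payoffs 1, -7 → best response Free.
Country B against (Low, High): payoffs 7, -6 → best response Free.
Country B against (Medium, Medium): payoffs 6, 3 → best response Free.
Country B against (Medium, High): payoffs -2, -8 → best response Free.
Country C against (Free, Free): payoffs 8, 1 → best response Medium.
Country C against (Free, Low): payoffs -5, -7 → best response Medium.
Country C against (Low, Free): payoffs 0, 7 → best response High.
Country C against (Low, Low): payoffs -6, 6 → best response High.
Country C against (Medium, Free): payoffs -8, 8 → best response High.
Country C against (Medium, Low): payoffs 2, -8 → best response Medium.
Mutual best responses: (Low, Free, High).

Pure NE: (Low, Free, High)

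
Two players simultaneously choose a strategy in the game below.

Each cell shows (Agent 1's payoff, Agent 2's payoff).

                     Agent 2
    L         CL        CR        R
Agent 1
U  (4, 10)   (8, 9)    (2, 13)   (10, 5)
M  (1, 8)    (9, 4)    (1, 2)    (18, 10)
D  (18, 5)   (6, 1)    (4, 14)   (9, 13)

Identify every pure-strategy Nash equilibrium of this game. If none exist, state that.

Check each profile: it is a Nash equilibrium iff no player can strictly gain by switching unilaterally.
(U, L): Agent 1 can switch to D (4 → 18). Not NE.
(U, CL): Agent 1 can switch to M (8 → 9). Not NE.
(U, CR): Agent 1 can switch to D (2 → 4). Not NE.
(U, R): Agent 1 can switch to M (10 → 18). Not NE.
(M, L): Agent 1 can switch to U (1 → 4). Not NE.
(M, CL): Agent 2 can switch to L (4 → 8). Not NE.
(M, CR): Agent 1 can switch to U (1 → 2). Not NE.
(M, R): Agent 1 gets 18, best alternative 10; Agent 2 gets 10, best alternative 8. No profitable deviation — NE.
(D, L): Agent 2 can switch to CR (5 → 14). Not NE.
(D, CL): Agent 1 can switch to U (6 → 8). Not NE.
(D, CR): Agent 1 gets 4, best alternative 2; Agent 2 gets 14, best alternative 13. No profitable deviation — NE.
(D, R): Agent 1 can switch to U (9 → 10). Not NE.

The pure Nash equilibria are (M, R); (D, CR).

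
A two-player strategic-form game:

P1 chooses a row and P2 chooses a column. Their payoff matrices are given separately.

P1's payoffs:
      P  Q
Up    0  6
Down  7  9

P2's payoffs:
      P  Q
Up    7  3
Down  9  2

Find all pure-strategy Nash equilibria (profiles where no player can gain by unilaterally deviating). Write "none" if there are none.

Check each profile: it is a Nash equilibrium iff no player can strictly gain by switching unilaterally.
(Up, P): P1 can switch to Down (0 → 7). Not NE.
(Up, Q): P1 can switch to Down (6 → 9). Not NE.
(Down, P): P1 gets 7, best alternative 0; P2 gets 9, best alternative 2. No profitable deviation — NE.
(Down, Q): P2 can switch to P (2 → 9). Not NE.

Pure NE: (Down, P)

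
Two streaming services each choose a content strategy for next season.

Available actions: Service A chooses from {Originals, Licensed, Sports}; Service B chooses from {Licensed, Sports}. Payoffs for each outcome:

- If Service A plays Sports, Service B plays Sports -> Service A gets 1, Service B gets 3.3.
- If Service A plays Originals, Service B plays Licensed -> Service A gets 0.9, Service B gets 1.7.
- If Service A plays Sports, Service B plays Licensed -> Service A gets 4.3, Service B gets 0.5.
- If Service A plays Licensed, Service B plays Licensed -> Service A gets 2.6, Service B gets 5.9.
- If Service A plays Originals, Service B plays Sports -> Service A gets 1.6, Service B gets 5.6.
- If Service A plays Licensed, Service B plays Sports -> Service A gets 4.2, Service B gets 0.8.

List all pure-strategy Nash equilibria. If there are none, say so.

For each player, find the best response to each opponent profile; mutual best responses are the pure NE.
Service A against Licensed: payoffs 0.9, 2.6, 4.3 → best response Sports.
Service A against Sports: payoffs 1.6, 4.2, 1 → best response Licensed.
Service B against Originals: payoffs 1.7, 5.6 → best response Sports.
Service B against Licensed: payoffs 5.9, 0.8 → best response Licensed.
Service B against Sports: payoffs 0.5, 3.3 → best response Sports.
No profile is a mutual best response for all players.

No pure-strategy Nash equilibrium.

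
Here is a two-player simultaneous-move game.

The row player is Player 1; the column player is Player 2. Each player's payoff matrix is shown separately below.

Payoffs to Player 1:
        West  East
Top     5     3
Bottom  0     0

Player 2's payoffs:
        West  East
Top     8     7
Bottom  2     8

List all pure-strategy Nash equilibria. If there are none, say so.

The unique pure-strategy Nash equilibrium is (Top, West).

Player 1 against West: payoffs 5, 0 → best response Top.
Player 1 against East: payoffs 3, 0 → best response Top.
Player 2 against Top: payoffs 8, 7 → best response West.
Player 2 against Bottom: payoffs 2, 8 → best response East.
Mutual best responses: (Top, West).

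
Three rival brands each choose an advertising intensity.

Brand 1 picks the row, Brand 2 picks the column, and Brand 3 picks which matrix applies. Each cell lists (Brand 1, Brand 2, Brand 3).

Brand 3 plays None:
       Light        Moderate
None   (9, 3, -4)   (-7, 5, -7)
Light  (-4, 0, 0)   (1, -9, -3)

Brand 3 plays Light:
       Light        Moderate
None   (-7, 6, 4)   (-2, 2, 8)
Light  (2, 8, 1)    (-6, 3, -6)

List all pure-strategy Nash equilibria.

Pure NE: (Light, Light, Light)

For each strategy profile, look for a profitable unilateral deviation.
(None, Light, None): Brand 2 can switch to Moderate (3 → 5). Not NE.
(None, Light, Light): Brand 1 can switch to Light (-7 → 2). Not NE.
(None, Moderate, None): Brand 1 can switch to Light (-7 → 1). Not NE.
(None, Moderate, Light): Brand 2 can switch to Light (2 → 6). Not NE.
(Light, Light, None): Brand 1 can switch to None (-4 → 9). Not NE.
(Light, Light, Light): Brand 1 gets 2, best alternative -7; Brand 2 gets 8, best alternative 3; Brand 3 gets 1, best alternative 0. No profitable deviation — NE.
(Light, Moderate, None): Brand 2 can switch to Light (-9 → 0). Not NE.
(The remaining 1 profile has a profitable deviation by the same check.)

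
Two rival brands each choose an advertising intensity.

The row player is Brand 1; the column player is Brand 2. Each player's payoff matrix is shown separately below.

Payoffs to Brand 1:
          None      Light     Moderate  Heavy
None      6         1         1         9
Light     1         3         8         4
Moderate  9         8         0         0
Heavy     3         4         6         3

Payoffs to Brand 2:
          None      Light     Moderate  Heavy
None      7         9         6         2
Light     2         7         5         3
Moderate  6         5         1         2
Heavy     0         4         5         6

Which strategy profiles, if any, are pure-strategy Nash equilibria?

(Moderate, None)

Mark each player's best response to every combination of opponents' strategies; a profile where every player is best-responding is a pure Nash equilibrium.
Brand 1 against None: payoffs 6, 1, 9, 3 → best response Moderate.
Brand 1 against Light: payoffs 1, 3, 8, 4 → best response Moderate.
Brand 1 against Moderate: payoffs 1, 8, 0, 6 → best response Light.
Brand 1 against Heavy: payoffs 9, 4, 0, 3 → best response None.
Brand 2 against None: payoffs 7, 9, 6, 2 → best response Light.
Brand 2 against Light: payoffs 2, 7, 5, 3 → best response Light.
Brand 2 against Moderate: payoffs 6, 5, 1, 2 → best response None.
Brand 2 against Heavy: payoffs 0, 4, 5, 6 → best response Heavy.
Mutual best responses: (Moderate, None).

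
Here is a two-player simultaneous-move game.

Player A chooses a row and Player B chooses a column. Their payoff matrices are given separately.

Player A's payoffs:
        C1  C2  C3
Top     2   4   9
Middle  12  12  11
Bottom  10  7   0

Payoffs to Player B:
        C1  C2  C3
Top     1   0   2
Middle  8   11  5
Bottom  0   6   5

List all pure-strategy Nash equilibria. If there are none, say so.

(Top, C1): Player A can switch to Middle (2 → 12). Not NE.
(Top, C2): Player A can switch to Middle (4 → 12). Not NE.
(Top, C3): Player A can switch to Middle (9 → 11). Not NE.
(Middle, C1): Player B can switch to C2 (8 → 11). Not NE.
(Middle, C2): Player A gets 12, best alternative 7; Player B gets 11, best alternative 8. No profitable deviation — NE.
(Middle, C3): Player B can switch to C1 (5 → 8). Not NE.
(Bottom, C1): Player A can switch to Middle (10 → 12). Not NE.
(Bottom, C2): Player A can switch to Middle (7 → 12). Not NE.
(Bottom, C3): Player A can switch to Top (0 → 9). Not NE.

The unique pure-strategy Nash equilibrium is (Middle, C2).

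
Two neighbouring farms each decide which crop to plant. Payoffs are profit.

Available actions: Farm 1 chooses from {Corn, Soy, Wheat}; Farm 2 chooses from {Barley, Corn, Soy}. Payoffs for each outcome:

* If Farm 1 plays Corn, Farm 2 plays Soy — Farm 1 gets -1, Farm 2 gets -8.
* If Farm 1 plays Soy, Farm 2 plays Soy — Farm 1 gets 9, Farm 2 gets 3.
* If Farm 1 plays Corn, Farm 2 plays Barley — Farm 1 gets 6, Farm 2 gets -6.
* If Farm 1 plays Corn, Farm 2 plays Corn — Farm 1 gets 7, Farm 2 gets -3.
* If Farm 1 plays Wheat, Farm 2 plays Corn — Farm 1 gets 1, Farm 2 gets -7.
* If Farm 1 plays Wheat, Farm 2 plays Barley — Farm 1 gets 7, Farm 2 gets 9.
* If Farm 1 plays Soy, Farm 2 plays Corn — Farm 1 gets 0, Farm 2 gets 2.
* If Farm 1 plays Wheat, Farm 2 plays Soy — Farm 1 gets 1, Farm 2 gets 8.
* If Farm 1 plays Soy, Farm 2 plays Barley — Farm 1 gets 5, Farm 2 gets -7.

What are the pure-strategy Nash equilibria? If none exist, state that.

The pure Nash equilibria are (Corn, Corn) and (Soy, Soy) and (Wheat, Barley).

For each player, find the best response to each opponent profile; mutual best responses are the pure NE.
Farm 1 against Barley: payoffs 6, 5, 7 → best response Wheat.
Farm 1 against Corn: payoffs 7, 0, 1 → best response Corn.
Farm 1 against Soy: payoffs -1, 9, 1 → best response Soy.
Farm 2 against Corn: payoffs -6, -3, -8 → best response Corn.
Farm 2 against Soy: payoffs -7, 2, 3 → best response Soy.
Farm 2 against Wheat: payoffs 9, -7, 8 → best response Barley.
Mutual best responses: (Corn, Corn); (Soy, Soy); (Wheat, Barley).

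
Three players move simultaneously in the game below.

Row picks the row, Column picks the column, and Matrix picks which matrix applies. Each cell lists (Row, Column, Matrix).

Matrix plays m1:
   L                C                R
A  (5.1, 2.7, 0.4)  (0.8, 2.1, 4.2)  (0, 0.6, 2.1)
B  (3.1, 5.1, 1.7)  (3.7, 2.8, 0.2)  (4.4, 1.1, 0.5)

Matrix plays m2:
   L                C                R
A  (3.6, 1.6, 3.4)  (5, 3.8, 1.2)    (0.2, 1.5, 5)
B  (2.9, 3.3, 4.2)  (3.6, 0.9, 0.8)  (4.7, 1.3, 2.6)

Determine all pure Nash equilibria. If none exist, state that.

No pure-strategy Nash equilibrium.

Mark each player's best response to every combination of opponents' strategies; a profile where every player is best-responding is a pure Nash equilibrium.
Row against (L, m1): payoffs 5.1, 3.1 → best response A.
Row against (L, m2): payoffs 3.6, 2.9 → best response A.
Row against (C, m1): payoffs 0.8, 3.7 → best response B.
Row against (C, m2): payoffs 5, 3.6 → best response A.
Row against (R, m1): payoffs 0, 4.4 → best response B.
Row against (R, m2): payoffs 0.2, 4.7 → best response B.
Column against (A, m1): payoffs 2.7, 2.1, 0.6 → best response L.
Column against (A, m2): payoffs 1.6, 3.8, 1.5 → best response C.
Column against (B, m1): payoffs 5.1, 2.8, 1.1 → best response L.
Column against (B, m2): payoffs 3.3, 0.9, 1.3 → best response L.
Matrix against (A, L): payoffs 0.4, 3.4 → best response m2.
Matrix against (A, C): payoffs 4.2, 1.2 → best response m1.
Matrix against (A, R): payoffs 2.1, 5 → best response m2.
Matrix against (B, L): payoffs 1.7, 4.2 → best response m2.
Matrix against (B, C): payoffs 0.2, 0.8 → best response m2.
Matrix against (B, R): payoffs 0.5, 2.6 → best response m2.
No profile is a mutual best response for all players.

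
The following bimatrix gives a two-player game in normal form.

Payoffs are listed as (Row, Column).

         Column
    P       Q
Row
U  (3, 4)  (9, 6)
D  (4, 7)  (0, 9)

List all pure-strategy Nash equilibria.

(U, P): Row can switch to D (3 → 4). Not NE.
(U, Q): Row gets 9, best alternative 0; Column gets 6, best alternative 4. No profitable deviation — NE.
(D, P): Column can switch to Q (7 → 9). Not NE.
(D, Q): Row can switch to U (0 → 9). Not NE.

The unique pure-strategy Nash equilibrium is (U, Q).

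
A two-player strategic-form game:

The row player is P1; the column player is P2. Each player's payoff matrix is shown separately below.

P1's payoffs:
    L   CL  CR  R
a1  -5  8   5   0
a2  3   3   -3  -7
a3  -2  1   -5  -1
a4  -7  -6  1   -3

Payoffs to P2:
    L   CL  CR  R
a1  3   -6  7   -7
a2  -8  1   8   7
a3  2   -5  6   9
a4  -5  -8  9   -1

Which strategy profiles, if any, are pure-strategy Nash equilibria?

The unique pure-strategy Nash equilibrium is (a1, CR).

P1 against L: payoffs -5, 3, -2, -7 → best response a2.
P1 against CL: payoffs 8, 3, 1, -6 → best response a1.
P1 against CR: payoffs 5, -3, -5, 1 → best response a1.
P1 against R: payoffs 0, -7, -1, -3 → best response a1.
P2 against a1: payoffs 3, -6, 7, -7 → best response CR.
P2 against a2: payoffs -8, 1, 8, 7 → best response CR.
P2 against a3: payoffs 2, -5, 6, 9 → best response R.
P2 against a4: payoffs -5, -8, 9, -1 → best response CR.
Mutual best responses: (a1, CR).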